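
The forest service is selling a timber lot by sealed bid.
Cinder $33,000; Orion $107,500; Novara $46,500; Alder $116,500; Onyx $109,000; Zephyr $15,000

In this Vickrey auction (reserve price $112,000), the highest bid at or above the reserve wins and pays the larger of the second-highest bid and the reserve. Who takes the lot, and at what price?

Vickrey auction (reserve price $112,000): the highest bid at or above the reserve wins and pays the larger of the second-highest bid and the reserve.
Sorting bids: 116,500 (Alder) > 109,000 (Onyx) > 107,500 (Orion) > 46,500 (Novara) > 33,000 (Cinder) > 15,000 (Zephyr)
Highest eligible bid: Alder at $116,500.
Second-highest bid $109,000 is below the reserve $112,000, so the reserve binds → payment $112,000.

Alder pays $112,000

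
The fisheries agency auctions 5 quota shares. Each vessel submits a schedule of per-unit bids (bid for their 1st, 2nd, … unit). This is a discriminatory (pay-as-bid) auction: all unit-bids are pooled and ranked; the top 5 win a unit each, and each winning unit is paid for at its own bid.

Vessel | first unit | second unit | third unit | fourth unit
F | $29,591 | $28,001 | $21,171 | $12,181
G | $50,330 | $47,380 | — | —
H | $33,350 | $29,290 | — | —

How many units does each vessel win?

F 1, G 2, H 2

Pooled unit-bids ranked (top 5): 50,330 (G-1), 47,380 (G-2), 33,350 (H-1), 29,591 (F-1), 29,290 (H-2)
Next rejected bid: $28,001 (not a price — pay-as-bid).
Allocation: F 1, G 2, H 2.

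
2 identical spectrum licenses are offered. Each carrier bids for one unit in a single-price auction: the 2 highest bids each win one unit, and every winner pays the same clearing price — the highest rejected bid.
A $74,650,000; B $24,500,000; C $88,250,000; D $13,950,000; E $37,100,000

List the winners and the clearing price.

C, A; each pays $37,100,000

Bids ranked high→low: 88,250,000 (C), 74,650,000 (A), 37,100,000 (E), 24,500,000 (B), …
The 2 highest are C, A.
Clearing price = highest rejected bid = $37,100,000.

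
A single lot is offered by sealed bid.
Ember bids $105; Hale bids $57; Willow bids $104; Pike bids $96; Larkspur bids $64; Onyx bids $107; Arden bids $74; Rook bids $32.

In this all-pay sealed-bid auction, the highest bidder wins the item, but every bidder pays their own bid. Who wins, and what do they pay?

Bids in order: 107 (Onyx) > 105 (Ember) > 104 (Willow) > 96 (Pike) > 74 (Arden) > 64 (Larkspur) > …
Onyx is highest and takes the item; every bidder forfeits their bid.

Onyx pays $107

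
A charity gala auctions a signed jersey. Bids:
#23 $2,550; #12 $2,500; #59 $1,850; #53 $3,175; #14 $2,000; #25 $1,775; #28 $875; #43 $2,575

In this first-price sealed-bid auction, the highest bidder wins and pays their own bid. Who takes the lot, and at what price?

Bids in order: 3,175 (#53) > 2,575 (#43) > 2,550 (#23) > 2,500 (#12) > 2,000 (#14) > 1,850 (#59) > …
#53 is highest → pays own bid, $3,175.

#53 pays $3,175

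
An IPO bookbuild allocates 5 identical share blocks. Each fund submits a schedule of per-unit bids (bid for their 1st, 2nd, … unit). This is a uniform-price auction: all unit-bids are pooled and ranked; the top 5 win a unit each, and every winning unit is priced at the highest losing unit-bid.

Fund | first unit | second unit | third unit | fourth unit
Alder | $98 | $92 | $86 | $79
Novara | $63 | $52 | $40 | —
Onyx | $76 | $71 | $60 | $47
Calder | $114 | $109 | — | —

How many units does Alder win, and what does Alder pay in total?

Alder: 3 units, pays $237

Pooled unit-bids ranked (top 5): 114 (Calder-1), 109 (Calder-2), 98 (Alder-1), 92 (Alder-2), 86 (Alder-3)
Highest rejected unit-bid = $79.
Alder wins 3 unit(s) at $79 each.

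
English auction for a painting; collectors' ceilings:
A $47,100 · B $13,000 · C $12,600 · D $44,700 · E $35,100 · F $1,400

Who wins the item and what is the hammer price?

A wins at $44,700

Limits ranked: 47,100 (A) > 44,700 (D) > 35,100 (E) > 13,000 (B) > 12,600 (C) > 1,400 (F)
Bidding ends when D exits at $44,700; A takes it.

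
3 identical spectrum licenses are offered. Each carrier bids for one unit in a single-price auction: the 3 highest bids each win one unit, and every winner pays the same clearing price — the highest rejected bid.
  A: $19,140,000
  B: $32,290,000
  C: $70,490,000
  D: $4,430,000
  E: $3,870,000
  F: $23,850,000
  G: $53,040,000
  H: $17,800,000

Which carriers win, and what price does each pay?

C, G, B; each pays $23,850,000

Ordering the bids: 70,490,000 (C), 53,040,000 (G), 32,290,000 (B), 23,850,000 (F), 19,140,000 (A), …
Winners (3 units): C, G, B.
Highest unsuccessful bid: $23,850,000 → clearing price.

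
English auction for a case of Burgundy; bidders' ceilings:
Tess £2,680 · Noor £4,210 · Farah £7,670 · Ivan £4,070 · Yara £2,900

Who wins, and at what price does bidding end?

Rule: the price rises until one bidder remains; the winner pays the price at which the last rival dropped out.
Limits in order: 7,670 (Farah) > 4,210 (Noor) > 4,070 (Ivan) > 2,900 (Yara) > 2,680 (Tess)
Noor is the last rival to drop out, at £4,210; Farah remains and wins at that price.

Farah wins at £4,210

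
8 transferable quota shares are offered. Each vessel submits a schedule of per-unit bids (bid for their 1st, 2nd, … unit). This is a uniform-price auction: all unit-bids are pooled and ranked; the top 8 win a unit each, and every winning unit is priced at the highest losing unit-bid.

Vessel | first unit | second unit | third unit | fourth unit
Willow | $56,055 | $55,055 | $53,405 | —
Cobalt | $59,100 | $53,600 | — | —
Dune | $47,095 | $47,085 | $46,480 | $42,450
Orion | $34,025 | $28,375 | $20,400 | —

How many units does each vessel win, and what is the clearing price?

Cobalt 2, Dune 3, Willow 3; clearing price $42,450

Pooled unit-bids ranked (top 8): 59,100 (Cobalt-1), 56,055 (Willow-1), 55,055 (Willow-2), 53,600 (Cobalt-2), 53,405 (Willow-3), 47,095 (Dune-1), 47,085 (Dune-2), 46,480 (Dune-3)
First bid not allocated: $42,450.
Allocation: Cobalt 2, Dune 3, Willow 3.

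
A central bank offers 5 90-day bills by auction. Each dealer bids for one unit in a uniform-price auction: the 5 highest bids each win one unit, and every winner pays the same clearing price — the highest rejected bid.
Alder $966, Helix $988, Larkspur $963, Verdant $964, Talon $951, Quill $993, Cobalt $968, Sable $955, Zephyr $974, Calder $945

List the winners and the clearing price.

Sorting: 993 (Quill), 988 (Helix), 974 (Zephyr), 968 (Cobalt), 966 (Alder), 964 (Verdant), 963 (Larkspur), …
Top 5: Quill, Helix, Zephyr, Cobalt, Alder.
Highest unsuccessful bid: $964 → clearing price.

Quill, Helix, Zephyr, Cobalt, Alder; each pays $964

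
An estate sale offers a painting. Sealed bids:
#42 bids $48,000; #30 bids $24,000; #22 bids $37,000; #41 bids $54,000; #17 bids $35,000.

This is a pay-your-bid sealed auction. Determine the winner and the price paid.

#41 pays $54,000

Sorting bids: 54,000 (#41) > 48,000 (#42) > 37,000 (#22) > 35,000 (#17) > 24,000 (#30)
First-price: #41 pays what they bid, $54,000.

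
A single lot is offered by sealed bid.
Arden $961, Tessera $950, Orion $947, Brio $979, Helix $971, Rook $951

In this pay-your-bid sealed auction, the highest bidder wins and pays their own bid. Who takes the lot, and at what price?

Pay-your-bid sealed auction: the highest bidder wins and pays their own bid.
Bids in order: 979 (Brio) > 971 (Helix) > 961 (Arden) > 951 (Rook) > 950 (Tessera) > 947 (Orion)
First-price: Brio pays what they bid, $979.

Brio pays $979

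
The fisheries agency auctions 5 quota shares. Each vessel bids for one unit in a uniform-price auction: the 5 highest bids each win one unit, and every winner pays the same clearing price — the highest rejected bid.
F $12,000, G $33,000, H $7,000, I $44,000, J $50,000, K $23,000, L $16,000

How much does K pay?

K pays $12,000

Bids ranked high→low: 50,000 (J), 44,000 (I), 33,000 (G), 23,000 (K), 16,000 (L), 12,000 (F), 7,000 (H)
Winners (5 units): J, I, G, K, L.
Clearing price = highest rejected bid = $12,000.
K wins → pays $12,000.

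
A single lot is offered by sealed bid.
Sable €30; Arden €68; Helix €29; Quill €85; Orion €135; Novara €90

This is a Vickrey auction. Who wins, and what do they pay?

Rule: the highest bidder wins and pays the second-highest bid.
Sorting bids: 135 (Orion) > 90 (Novara) > 85 (Quill) > 68 (Arden) > 30 (Sable) > 29 (Helix)
Orion is highest; pays the second-highest bid, €90.

Orion pays €90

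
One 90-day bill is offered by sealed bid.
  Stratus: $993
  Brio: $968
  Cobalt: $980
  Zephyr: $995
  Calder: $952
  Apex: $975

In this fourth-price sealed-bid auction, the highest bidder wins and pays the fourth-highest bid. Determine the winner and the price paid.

Zephyr pays $975

Bids ranked: 995 (Zephyr) > 993 (Stratus) > 980 (Cobalt) > 975 (Apex) > 968 (Brio) > 952 (Calder)
Zephyr wins; payment is bid #4 in the ranking = $975.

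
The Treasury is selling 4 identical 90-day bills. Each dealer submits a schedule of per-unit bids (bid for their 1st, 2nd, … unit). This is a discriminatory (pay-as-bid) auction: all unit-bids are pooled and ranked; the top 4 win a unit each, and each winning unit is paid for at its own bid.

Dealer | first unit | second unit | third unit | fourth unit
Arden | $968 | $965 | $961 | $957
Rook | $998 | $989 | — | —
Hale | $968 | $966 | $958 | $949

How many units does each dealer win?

All unit-bids, highest first — top 4: 998 (Rook-1), 989 (Rook-2), 968 (Arden-1), 968 (Hale-1)
Next rejected bid: $966 (not a price — pay-as-bid).
Allocation: Arden 1, Hale 1, Rook 2.

Arden 1, Hale 1, Rook 2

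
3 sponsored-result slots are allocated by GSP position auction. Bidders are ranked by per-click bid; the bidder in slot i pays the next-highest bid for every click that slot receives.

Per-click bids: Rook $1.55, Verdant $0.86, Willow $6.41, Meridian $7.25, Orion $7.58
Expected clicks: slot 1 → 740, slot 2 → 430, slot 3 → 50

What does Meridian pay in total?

Per-click bids in order: $7.58 (Orion) > $7.25 (Meridian) > $6.41 (Willow) > $1.55 (Rook) > …
Meridian holds slot 2 → pays next bid $6.41 × 430 clicks = $2756.30.

Meridian pays $2756.30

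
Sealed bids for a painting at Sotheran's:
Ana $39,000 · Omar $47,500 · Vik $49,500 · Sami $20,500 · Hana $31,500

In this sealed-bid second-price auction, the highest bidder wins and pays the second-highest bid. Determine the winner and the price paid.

Bids ranked: 49,500 (Vik) > 47,500 (Omar) > 39,000 (Ana) > 31,500 (Hana) > 20,500 (Sami)
Vik is highest; pays the second-highest bid, $47,500.

Vik pays $47,500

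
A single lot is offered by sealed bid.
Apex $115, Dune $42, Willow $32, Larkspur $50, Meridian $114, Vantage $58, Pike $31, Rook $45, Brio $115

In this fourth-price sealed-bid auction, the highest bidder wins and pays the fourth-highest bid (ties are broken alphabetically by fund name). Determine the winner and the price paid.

Apex pays $58

Sorting bids: 115 (Apex) > 115 (Brio) > 114 (Meridian) > 58 (Vantage) > 50 (Larkspur) > 45 (Rook) > …
Apex and Brio tie at $115; tie-break gives it to Apex.
Apex wins; payment is bid #4 in the ranking = $58.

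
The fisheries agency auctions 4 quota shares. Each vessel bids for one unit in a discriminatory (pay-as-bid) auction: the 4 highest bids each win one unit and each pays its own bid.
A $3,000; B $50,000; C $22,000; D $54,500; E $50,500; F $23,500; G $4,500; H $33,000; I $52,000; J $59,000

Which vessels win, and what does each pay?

Sorting: 59,000 (J), 54,500 (D), 52,000 (I), 50,500 (E), 50,000 (B), 33,000 (H), …
Top 4: J, D, I, E.
Each winner pays its own bid: J $59,000, D $54,500, I $52,000, E $50,500.

J $59,000, D $54,500, I $52,000, E $50,500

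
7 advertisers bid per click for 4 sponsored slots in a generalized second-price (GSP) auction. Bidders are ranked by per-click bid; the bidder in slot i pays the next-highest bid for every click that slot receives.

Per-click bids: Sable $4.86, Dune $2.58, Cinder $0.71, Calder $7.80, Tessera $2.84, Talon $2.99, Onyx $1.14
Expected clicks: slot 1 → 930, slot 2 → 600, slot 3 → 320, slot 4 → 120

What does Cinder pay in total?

Per-click bids in order: $7.80 (Calder) > $4.86 (Sable) > $2.99 (Talon) > $2.84 (Tessera) > $2.58 (Dune) > …
Cinder ranks below slot 4 → no slot, pays nothing.

Cinder pays $0.00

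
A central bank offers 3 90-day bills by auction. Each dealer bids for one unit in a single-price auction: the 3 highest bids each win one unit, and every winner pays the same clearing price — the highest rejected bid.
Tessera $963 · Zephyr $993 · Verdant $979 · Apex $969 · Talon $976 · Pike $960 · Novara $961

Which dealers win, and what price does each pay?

Zephyr, Verdant, Talon; each pays $969

Sorting: 993 (Zephyr), 979 (Verdant), 976 (Talon), 969 (Apex), 963 (Tessera), …
The 3 highest are Zephyr, Verdant, Talon.
Highest unsuccessful bid: $969 → clearing price.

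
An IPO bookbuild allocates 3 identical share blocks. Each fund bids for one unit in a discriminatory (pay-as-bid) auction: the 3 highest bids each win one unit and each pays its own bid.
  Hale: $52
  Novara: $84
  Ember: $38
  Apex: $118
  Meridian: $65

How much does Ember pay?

Ember pays $0

Sorting: 118 (Apex), 84 (Novara), 65 (Meridian), 52 (Hale), 38 (Ember)
Top 3: Apex, Novara, Meridian.
Ember does not win → $0.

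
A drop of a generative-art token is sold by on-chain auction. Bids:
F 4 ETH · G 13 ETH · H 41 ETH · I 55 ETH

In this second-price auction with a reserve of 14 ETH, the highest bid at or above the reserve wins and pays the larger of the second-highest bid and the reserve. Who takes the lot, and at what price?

Rule: the highest bid at or above the reserve wins and pays the larger of the second-highest bid and the reserve.
Bids ranked: 55 (I) > 41 (H) > 13 (G) > 4 (F)
I has the top bid at or above the reserve (55 ETH).
max(second-highest 41 ETH, reserve 14 ETH) = 41 ETH; the reserve does not bind.

I pays 41 ETH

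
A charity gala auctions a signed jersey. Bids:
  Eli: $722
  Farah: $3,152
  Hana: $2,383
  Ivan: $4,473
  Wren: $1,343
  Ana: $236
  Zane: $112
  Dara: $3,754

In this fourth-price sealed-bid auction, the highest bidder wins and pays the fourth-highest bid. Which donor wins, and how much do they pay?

Rule: the highest bidder wins and pays the fourth-highest bid.
Bids in order: 4,473 (Ivan) > 3,754 (Dara) > 3,152 (Farah) > 2,383 (Hana) > 1,343 (Wren) > 722 (Eli) > …
Ivan wins; payment is bid #4 in the ranking = $2,383.

Ivan pays $2,383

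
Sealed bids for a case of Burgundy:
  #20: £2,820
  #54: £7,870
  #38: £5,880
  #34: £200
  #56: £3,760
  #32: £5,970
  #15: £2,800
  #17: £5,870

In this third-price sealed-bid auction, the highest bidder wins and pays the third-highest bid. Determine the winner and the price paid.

Sorting bids: 7,870 (#54) > 5,970 (#32) > 5,880 (#38) > 5,870 (#17) > 3,760 (#56) > 2,820 (#20) > …
#54 wins; payment is bid #3 in the ranking = £5,880.

#54 pays £5,880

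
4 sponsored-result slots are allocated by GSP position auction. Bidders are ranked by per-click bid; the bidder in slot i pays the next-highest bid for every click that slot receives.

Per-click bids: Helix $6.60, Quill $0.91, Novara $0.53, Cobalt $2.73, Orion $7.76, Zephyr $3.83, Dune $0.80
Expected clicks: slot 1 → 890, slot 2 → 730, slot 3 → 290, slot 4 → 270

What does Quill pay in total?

Ranked by bid: $7.76 (Orion) > $6.60 (Helix) > $3.83 (Zephyr) > $2.73 (Cobalt) > $0.91 (Quill) > …
Quill ranks below slot 4 → no slot, pays nothing.

Quill pays $0.00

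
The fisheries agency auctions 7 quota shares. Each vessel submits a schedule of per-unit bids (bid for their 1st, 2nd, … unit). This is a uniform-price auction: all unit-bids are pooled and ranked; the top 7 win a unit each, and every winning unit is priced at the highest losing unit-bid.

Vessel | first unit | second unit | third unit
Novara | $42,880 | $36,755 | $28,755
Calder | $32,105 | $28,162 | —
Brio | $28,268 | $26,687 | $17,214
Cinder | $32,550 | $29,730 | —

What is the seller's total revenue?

Total revenue: $197,134

Pooled unit-bids ranked (top 7): 42,880 (Novara-1), 36,755 (Novara-2), 32,550 (Cinder-1), 32,105 (Calder-1), 29,730 (Cinder-2), 28,755 (Novara-3), 28,268 (Brio-1)
First bid not allocated: $28,162.
Allocation: Brio 1, Calder 1, Cinder 2, Novara 3. Every unit priced at $28,162.
Revenue = 7 × 28,162 = $197,134.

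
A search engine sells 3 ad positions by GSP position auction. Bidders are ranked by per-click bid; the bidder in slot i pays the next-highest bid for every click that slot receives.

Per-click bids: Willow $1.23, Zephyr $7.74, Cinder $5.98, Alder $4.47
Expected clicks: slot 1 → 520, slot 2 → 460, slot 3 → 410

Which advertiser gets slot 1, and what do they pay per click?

Zephyr; $5.98 per click

Per-click bids in order: $7.74 (Zephyr) > $5.98 (Cinder) > $4.47 (Alder) > $1.23 (Willow)
Slot 1 goes to the first-ranked bidder, Zephyr, who pays the next bid down: $5.98/click.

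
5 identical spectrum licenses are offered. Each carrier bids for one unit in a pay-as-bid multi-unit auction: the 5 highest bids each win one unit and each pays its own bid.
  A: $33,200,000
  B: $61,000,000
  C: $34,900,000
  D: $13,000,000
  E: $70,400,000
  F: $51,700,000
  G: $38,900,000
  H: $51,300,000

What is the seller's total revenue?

Total revenue: $273,300,000

Bids ranked high→low: 70,400,000 (E), 61,000,000 (B), 51,700,000 (F), 51,300,000 (H), 38,900,000 (G), 34,900,000 (C), 33,200,000 (A), …
Winners (5 units): E, B, F, H, G.
Total revenue = 70,400,000 + 61,000,000 + 51,700,000 + 51,300,000 + 38,900,000 = $273,300,000.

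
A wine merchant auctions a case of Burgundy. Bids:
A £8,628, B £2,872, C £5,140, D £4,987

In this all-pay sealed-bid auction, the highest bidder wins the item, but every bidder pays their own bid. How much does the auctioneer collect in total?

All-pay sealed-bid auction: the highest bidder wins the item, but every bidder pays their own bid.
Bids in order: 8,628 (A) > 5,140 (C) > 4,987 (D) > 2,872 (B)
Every bidder forfeits their bid regardless of winning.
Revenue = 8,628 + 2,872 + 5,140 + 4,987 = £21,627.

Total revenue: £21,627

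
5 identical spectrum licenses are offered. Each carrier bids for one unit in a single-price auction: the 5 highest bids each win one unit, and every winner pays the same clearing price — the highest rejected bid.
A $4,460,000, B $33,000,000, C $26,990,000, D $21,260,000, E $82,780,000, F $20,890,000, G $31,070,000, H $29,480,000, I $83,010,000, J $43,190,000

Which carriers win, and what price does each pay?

Sorting: 83,010,000 (I), 82,780,000 (E), 43,190,000 (J), 33,000,000 (B), 31,070,000 (G), 29,480,000 (H), 26,990,000 (C), …
Top 5: I, E, J, B, G.
First losing bid is H's $29,480,000, which sets the uniform price.

I, E, J, B, G; each pays $29,480,000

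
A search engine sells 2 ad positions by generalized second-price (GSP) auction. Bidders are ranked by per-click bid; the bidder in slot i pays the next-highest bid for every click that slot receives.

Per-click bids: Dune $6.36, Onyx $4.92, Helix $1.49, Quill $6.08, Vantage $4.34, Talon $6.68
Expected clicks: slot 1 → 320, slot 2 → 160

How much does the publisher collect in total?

Total revenue: $3008.00

Sorting advertisers: $6.68 (Talon) > $6.36 (Dune) > $6.08 (Quill) > …
Slot 1: Talon pays $6.36 × 320 = $2035.20
Slot 2: Dune pays $6.08 × 160 = $972.80
Total = $3008.00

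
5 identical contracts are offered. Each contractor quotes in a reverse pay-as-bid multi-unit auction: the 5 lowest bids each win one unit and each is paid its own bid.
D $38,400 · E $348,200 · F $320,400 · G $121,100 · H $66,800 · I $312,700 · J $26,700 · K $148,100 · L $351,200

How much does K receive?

Ordering the bids: 26,700 (J), 38,400 (D), 66,800 (H), 121,100 (G), 148,100 (K), 312,700 (I), 320,400 (F), …
Winners (5 units): J, D, H, G, K.
K wins → own bid $148,100.

K is paid $148,100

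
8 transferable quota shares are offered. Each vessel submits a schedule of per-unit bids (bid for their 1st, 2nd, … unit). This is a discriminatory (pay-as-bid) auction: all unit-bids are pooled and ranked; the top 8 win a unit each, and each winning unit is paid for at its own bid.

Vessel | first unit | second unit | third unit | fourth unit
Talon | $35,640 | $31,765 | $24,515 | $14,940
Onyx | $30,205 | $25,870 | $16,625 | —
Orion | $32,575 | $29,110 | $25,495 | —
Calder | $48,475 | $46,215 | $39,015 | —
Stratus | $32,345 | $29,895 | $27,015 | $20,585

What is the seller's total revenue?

Total revenue: $296,235

Merging the schedules and taking the best 8: 48,475 (Calder-1), 46,215 (Calder-2), 39,015 (Calder-3), 35,640 (Talon-1), 32,575 (Orion-1), 32,345 (Stratus-1), 31,765 (Talon-2), 30,205 (Onyx-1)
Next rejected bid: $29,895 (not a price — pay-as-bid).
Each winning unit pays its own bid.
Revenue = 48,475 + 46,215 + 39,015 + 35,640 + 32,575 + 32,345 + 31,765 + 30,205 = $296,235.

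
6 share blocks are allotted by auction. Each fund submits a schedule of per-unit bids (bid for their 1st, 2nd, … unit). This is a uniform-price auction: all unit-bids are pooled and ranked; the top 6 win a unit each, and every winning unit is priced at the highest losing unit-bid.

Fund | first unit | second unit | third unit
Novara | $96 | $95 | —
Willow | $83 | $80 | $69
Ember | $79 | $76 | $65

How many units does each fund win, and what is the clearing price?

Merging the schedules and taking the best 6: 96 (Novara-1), 95 (Novara-2), 83 (Willow-1), 80 (Willow-2), 79 (Ember-1), 76 (Ember-2)
First bid not allocated: $69.
Allocation: Ember 2, Novara 2, Willow 2.

Ember 2, Novara 2, Willow 2; clearing price $69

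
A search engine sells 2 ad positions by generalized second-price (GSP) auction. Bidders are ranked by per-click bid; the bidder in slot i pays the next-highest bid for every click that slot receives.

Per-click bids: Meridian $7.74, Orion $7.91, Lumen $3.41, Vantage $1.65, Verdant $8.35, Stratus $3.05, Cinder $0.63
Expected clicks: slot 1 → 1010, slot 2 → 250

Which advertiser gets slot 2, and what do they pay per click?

Orion; $7.74 per click

Sorting advertisers: $8.35 (Verdant) > $7.91 (Orion) > $7.74 (Meridian) > …
Slot 2 goes to the second-ranked bidder, Orion, who pays the next bid down: $7.74/click.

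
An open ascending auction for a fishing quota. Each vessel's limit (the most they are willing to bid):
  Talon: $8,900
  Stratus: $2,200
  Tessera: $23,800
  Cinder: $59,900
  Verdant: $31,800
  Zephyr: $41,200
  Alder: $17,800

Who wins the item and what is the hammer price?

Limits ranked: 59,900 (Cinder) > 41,200 (Zephyr) > 31,800 (Verdant) > 23,800 (Tessera) > 17,800 (Alder) > 8,900 (Talon) > …
Once the price passes $41,200, only Cinder is left; the hammer falls at Zephyr's limit of $41,200.

Cinder wins at $41,200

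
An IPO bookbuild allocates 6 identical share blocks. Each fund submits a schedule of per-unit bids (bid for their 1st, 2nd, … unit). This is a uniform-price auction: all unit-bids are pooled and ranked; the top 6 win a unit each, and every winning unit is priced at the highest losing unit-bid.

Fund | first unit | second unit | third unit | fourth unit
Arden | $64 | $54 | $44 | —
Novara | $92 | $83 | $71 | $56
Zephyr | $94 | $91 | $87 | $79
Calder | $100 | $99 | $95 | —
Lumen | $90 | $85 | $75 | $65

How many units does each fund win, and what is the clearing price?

Calder 3, Novara 1, Zephyr 2; clearing price $90

All unit-bids, highest first — top 6: 100 (Calder-1), 99 (Calder-2), 95 (Calder-3), 94 (Zephyr-1), 92 (Novara-1), 91 (Zephyr-2)
Highest rejected unit-bid = $90.
Allocation: Calder 3, Novara 1, Zephyr 2.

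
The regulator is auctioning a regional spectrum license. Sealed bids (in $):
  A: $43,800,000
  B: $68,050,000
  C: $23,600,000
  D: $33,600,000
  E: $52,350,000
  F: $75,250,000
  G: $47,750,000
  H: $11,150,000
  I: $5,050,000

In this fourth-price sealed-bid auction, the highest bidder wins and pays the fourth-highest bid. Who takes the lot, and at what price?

Bids ranked: 75,250,000 (F) > 68,050,000 (B) > 52,350,000 (E) > 47,750,000 (G) > 43,800,000 (A) > 33,600,000 (D) > …
F wins; payment is bid #4 in the ranking = $47,750,000.

F pays $47,750,000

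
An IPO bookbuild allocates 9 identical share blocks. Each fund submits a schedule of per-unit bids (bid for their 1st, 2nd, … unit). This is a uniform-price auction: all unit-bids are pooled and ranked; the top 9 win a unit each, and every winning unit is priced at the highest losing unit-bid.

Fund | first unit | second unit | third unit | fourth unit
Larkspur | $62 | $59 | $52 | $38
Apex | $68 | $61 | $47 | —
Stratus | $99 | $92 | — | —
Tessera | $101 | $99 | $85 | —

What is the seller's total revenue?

Total revenue: $468

Pooled unit-bids ranked (top 9): 101 (Tessera-1), 99 (Stratus-1), 99 (Tessera-2), 92 (Stratus-2), 85 (Tessera-3), 68 (Apex-1), 62 (Larkspur-1), 61 (Apex-2), 59 (Larkspur-2)
Highest rejected unit-bid = $52.
Allocation: Apex 2, Larkspur 2, Stratus 2, Tessera 3. Every unit priced at $52.
Revenue = 9 × 52 = $468.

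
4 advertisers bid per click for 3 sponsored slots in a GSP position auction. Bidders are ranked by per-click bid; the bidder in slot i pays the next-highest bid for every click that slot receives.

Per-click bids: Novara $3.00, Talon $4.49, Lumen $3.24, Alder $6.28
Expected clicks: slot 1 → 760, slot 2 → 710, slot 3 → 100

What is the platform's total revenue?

Total revenue: $6012.80

Sorting advertisers: $6.28 (Alder) > $4.49 (Talon) > $3.24 (Lumen) > $3.00 (Novara)
Slot 1: Alder pays $4.49 × 760 = $3412.40
Slot 2: Talon pays $3.24 × 710 = $2300.40
Slot 3: Lumen pays $3.00 × 100 = $300.00
Total = $6012.80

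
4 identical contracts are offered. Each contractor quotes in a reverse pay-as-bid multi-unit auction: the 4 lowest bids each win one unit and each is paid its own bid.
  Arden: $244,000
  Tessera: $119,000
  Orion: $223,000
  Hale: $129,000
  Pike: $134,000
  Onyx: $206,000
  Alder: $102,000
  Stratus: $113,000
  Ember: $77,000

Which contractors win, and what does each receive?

Ember $77,000, Alder $102,000, Stratus $113,000, Tessera $119,000

Bids ranked low→high: 77,000 (Ember), 102,000 (Alder), 113,000 (Stratus), 119,000 (Tessera), 129,000 (Hale), 134,000 (Pike), …
The 4 lowest are Ember, Alder, Stratus, Tessera.
Each winner is paid its own bid: Ember $77,000, Alder $102,000, Stratus $113,000, Tessera $119,000.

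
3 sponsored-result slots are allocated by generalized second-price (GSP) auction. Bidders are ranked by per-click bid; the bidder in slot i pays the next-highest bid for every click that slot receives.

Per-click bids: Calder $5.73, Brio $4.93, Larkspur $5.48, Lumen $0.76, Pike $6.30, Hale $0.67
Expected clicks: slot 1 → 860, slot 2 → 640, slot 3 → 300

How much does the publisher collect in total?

Total revenue: $9914.00

Ranked by bid: $6.30 (Pike) > $5.73 (Calder) > $5.48 (Larkspur) > $4.93 (Brio) > …
Slot 1: Pike pays $5.73 × 860 = $4927.80
Slot 2: Calder pays $5.48 × 640 = $3507.20
Slot 3: Larkspur pays $4.93 × 300 = $1479.00
Total = $9914.00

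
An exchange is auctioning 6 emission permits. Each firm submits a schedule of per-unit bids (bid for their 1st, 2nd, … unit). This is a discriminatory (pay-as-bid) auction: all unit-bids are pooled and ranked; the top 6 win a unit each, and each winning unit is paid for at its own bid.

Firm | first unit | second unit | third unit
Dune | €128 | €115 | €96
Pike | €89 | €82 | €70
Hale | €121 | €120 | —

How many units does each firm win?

All unit-bids, highest first — top 6: 128 (Dune-1), 121 (Hale-1), 120 (Hale-2), 115 (Dune-2), 96 (Dune-3), 89 (Pike-1)
Next rejected bid: €82 (not a price — pay-as-bid).
Allocation: Dune 3, Hale 2, Pike 1.

Dune 3, Hale 2, Pike 1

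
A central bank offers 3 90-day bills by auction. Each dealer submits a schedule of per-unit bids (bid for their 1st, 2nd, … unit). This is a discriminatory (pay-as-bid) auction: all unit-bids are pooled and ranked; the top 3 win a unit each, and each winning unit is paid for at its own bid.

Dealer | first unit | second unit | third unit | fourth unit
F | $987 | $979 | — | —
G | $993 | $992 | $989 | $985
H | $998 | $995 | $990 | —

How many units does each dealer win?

G 1, H 2

Pooled unit-bids ranked (top 3): 998 (H-1), 995 (H-2), 993 (G-1)
Next rejected bid: $992 (not a price — pay-as-bid).
Allocation: G 1, H 2.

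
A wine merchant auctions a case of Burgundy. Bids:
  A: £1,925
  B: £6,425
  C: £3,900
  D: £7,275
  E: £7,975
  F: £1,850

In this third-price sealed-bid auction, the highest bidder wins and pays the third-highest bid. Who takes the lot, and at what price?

E pays £6,425

Sorting bids: 7,975 (E) > 7,275 (D) > 6,425 (B) > 3,900 (C) > 1,925 (A) > 1,850 (F)
E is highest; pays the third-highest bid, £6,425.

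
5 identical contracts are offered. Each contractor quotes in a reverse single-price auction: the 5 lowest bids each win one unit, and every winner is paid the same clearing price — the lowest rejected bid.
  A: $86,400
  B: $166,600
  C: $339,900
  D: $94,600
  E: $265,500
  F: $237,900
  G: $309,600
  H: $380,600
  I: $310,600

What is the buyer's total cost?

Sorting: 86,400 (A), 94,600 (D), 166,600 (B), 237,900 (F), 265,500 (E), 309,600 (G), 310,600 (I), …
Lowest 5: A, D, B, F, E.
First losing bid is G's $309,600, which sets the uniform price.
Total cost = 5 × $309,600 = $1,548,000.

Total cost: $1,548,000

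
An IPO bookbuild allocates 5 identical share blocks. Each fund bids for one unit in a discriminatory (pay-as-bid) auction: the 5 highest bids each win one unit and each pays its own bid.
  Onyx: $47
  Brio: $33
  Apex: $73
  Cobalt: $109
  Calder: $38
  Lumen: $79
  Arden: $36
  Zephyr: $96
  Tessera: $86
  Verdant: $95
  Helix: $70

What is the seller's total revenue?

Bids ranked high→low: 109 (Cobalt), 96 (Zephyr), 95 (Verdant), 86 (Tessera), 79 (Lumen), 73 (Apex), 70 (Helix), …
Winners (5 units): Cobalt, Zephyr, Verdant, Tessera, Lumen.
Total revenue = 109 + 96 + 95 + 86 + 79 = $465.

Total revenue: $465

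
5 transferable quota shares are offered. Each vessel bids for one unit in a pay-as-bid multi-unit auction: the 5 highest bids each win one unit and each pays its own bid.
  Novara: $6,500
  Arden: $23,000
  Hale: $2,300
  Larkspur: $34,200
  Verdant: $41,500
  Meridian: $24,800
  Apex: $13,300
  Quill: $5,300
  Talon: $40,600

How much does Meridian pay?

Meridian pays $24,800

Bids ranked high→low: 41,500 (Verdant), 40,600 (Talon), 34,200 (Larkspur), 24,800 (Meridian), 23,000 (Arden), 13,300 (Apex), 6,500 (Novara), …
Winners (5 units): Verdant, Talon, Larkspur, Meridian, Arden.
Meridian wins → own bid $24,800.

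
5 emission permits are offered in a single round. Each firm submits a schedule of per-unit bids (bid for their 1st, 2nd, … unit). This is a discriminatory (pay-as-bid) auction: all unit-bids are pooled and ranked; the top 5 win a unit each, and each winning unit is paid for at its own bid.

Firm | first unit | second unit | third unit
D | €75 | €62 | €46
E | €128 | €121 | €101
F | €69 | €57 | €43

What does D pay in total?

All unit-bids, highest first — top 5: 128 (E-1), 121 (E-2), 101 (E-3), 75 (D-1), 69 (F-1)
Next rejected bid: €62 (not a price — pay-as-bid).
D's winning unit-bids: 75 = €75.

D pays €75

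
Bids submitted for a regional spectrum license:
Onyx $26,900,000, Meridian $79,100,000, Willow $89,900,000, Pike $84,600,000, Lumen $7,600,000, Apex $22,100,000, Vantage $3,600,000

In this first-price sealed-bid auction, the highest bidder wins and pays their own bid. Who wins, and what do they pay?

Willow pays $89,900,000

Bids ranked: 89,900,000 (Willow) > 84,600,000 (Pike) > 79,100,000 (Meridian) > 26,900,000 (Onyx) > 22,100,000 (Apex) > 7,600,000 (Lumen) > …
Willow is highest → pays own bid, $89,900,000.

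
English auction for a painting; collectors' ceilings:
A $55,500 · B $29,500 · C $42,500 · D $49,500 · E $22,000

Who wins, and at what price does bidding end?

Ascending (English) auction: the price rises until one bidder remains; the winner pays the price at which the last rival dropped out.
Limits in order: 55,500 (A) > 49,500 (D) > 42,500 (C) > 29,500 (B) > 22,000 (E)
Once the price passes $49,500, only A is left; the hammer falls at D's limit of $49,500.

A wins at $49,500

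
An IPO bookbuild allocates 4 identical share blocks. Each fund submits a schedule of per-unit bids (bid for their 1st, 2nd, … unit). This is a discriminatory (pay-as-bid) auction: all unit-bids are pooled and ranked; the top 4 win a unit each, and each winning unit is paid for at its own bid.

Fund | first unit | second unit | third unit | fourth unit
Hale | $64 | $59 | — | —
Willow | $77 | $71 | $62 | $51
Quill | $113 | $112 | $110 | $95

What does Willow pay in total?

Willow pays $0

Pooled unit-bids ranked (top 4): 113 (Quill-1), 112 (Quill-2), 110 (Quill-3), 95 (Quill-4)
Next rejected bid: $77 (not a price — pay-as-bid).
Willow wins no units.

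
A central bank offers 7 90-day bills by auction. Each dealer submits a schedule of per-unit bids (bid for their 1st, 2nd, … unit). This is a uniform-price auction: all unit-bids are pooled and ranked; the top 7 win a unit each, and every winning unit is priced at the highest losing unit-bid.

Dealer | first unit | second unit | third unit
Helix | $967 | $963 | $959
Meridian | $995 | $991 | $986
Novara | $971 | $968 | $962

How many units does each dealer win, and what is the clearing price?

Helix 2, Meridian 3, Novara 2; clearing price $962

Pooled unit-bids ranked (top 7): 995 (Meridian-1), 991 (Meridian-2), 986 (Meridian-3), 971 (Novara-1), 968 (Novara-2), 967 (Helix-1), 963 (Helix-2)
First bid not allocated: $962.
Allocation: Helix 2, Meridian 3, Novara 2.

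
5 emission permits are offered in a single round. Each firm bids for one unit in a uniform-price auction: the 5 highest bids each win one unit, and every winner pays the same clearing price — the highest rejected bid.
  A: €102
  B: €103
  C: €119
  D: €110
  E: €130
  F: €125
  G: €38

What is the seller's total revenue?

Total revenue: €510

Sorting: 130 (E), 125 (F), 119 (C), 110 (D), 103 (B), 102 (A), 38 (G)
The 5 highest are E, F, C, D, B.
First losing bid is A's €102, which sets the uniform price.
Total revenue = 5 × €102 = €510.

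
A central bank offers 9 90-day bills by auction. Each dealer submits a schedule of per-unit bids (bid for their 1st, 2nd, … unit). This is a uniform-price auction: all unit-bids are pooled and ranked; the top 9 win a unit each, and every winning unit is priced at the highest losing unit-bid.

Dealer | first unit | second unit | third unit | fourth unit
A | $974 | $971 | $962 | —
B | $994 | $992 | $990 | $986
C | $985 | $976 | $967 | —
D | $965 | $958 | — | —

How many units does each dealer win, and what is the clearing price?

A 2, B 4, C 3; clearing price $965

All unit-bids, highest first — top 9: 994 (B-1), 992 (B-2), 990 (B-3), 986 (B-4), 985 (C-1), 976 (C-2), 974 (A-1), 971 (A-2), 967 (C-3)
Highest rejected unit-bid = $965.
Allocation: A 2, B 4, C 3.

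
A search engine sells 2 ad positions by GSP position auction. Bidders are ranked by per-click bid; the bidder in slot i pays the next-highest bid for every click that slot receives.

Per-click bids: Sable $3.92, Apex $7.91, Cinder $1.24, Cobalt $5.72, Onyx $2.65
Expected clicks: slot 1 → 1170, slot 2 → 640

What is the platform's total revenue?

Total revenue: $9201.20

Per-click bids in order: $7.91 (Apex) > $5.72 (Cobalt) > $3.92 (Sable) > …
Slot 1: Apex pays $5.72 × 1170 = $6692.40
Slot 2: Cobalt pays $3.92 × 640 = $2508.80
Total = $9201.20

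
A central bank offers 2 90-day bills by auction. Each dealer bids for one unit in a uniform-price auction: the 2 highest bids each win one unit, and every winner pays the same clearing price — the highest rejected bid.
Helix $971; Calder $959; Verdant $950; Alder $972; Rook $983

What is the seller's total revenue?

Total revenue: $1,942

Bids ranked high→low: 983 (Rook), 972 (Alder), 971 (Helix), 959 (Calder), …
The 2 highest are Rook, Alder.
Highest unsuccessful bid: $971 → clearing price.
Total revenue = 2 × $971 = $1,942.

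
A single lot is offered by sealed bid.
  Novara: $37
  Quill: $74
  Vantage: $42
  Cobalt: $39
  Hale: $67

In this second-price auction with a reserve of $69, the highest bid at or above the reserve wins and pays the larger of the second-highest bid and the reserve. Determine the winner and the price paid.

Quill pays $69

Rule: the highest bid at or above the reserve wins and pays the larger of the second-highest bid and the reserve.
Bids ranked: 74 (Quill) > 67 (Hale) > 42 (Vantage) > 39 (Cobalt) > 37 (Novara)
Quill has the top bid at or above the reserve ($74).
max(second-highest $67, reserve $69) = $69.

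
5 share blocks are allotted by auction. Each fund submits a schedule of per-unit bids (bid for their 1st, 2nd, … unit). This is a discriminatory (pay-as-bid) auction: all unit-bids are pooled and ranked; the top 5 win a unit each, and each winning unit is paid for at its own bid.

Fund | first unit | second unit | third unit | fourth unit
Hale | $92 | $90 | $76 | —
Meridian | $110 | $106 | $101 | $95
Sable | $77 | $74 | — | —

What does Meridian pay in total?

All unit-bids, highest first — top 5: 110 (Meridian-1), 106 (Meridian-2), 101 (Meridian-3), 95 (Meridian-4), 92 (Hale-1)
Next rejected bid: $90 (not a price — pay-as-bid).
Meridian's winning unit-bids: 110 + 106 + 101 + 95 = $412.

Meridian pays $412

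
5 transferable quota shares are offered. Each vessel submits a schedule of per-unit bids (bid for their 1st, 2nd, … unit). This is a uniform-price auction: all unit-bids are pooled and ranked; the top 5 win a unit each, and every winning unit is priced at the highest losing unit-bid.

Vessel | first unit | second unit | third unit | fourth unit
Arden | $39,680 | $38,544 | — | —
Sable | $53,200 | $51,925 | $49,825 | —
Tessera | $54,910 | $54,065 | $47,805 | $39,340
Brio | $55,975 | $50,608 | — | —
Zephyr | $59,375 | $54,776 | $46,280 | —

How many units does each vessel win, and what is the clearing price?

Merging the schedules and taking the best 5: 59,375 (Zephyr-1), 55,975 (Brio-1), 54,910 (Tessera-1), 54,776 (Zephyr-2), 54,065 (Tessera-2)
First bid not allocated: $53,200.
Allocation: Brio 1, Tessera 2, Zephyr 2.

Brio 1, Tessera 2, Zephyr 2; clearing price $53,200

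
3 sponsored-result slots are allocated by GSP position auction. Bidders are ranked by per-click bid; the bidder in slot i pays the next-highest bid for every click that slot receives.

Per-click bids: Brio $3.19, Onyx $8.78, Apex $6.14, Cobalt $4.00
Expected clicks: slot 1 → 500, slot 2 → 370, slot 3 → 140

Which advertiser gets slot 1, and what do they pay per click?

Onyx; $6.14 per click

Per-click bids in order: $8.78 (Onyx) > $6.14 (Apex) > $4.00 (Cobalt) > $3.19 (Brio)
Slot 1 goes to the first-ranked bidder, Onyx, who pays the next bid down: $6.14/click.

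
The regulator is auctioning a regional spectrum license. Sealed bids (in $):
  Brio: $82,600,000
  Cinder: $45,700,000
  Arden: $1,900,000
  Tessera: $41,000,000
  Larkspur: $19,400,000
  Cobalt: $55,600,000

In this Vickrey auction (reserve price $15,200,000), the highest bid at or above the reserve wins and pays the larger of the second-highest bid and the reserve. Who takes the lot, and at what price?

Sorting bids: 82,600,000 (Brio) > 55,600,000 (Cobalt) > 45,700,000 (Cinder) > 41,000,000 (Tessera) > 19,400,000 (Larkspur) > 1,900,000 (Arden)
Brio has the top bid at or above the reserve ($82,600,000).
max(second-highest $55,600,000, reserve $15,200,000) = $55,600,000; the reserve does not bind.

Brio pays $55,600,000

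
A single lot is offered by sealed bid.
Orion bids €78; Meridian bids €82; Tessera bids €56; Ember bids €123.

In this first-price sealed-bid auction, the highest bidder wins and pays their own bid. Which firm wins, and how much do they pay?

Bids ranked: 123 (Ember) > 82 (Meridian) > 78 (Orion) > 56 (Tessera)
Ember has the highest bid and pays exactly that: €123.

Ember pays €123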